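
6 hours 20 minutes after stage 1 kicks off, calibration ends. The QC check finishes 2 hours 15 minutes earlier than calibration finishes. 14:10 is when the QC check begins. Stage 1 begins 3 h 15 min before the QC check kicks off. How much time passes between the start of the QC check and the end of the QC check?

Stage 1 starts at 14:10 − 195 min = 10:55.
Calibration ends at 10:55 + 380 min = 17:15.
The QC check ends at 17:15 − 135 min = 15:00.
From 14:10 to 15:00 is 50 minutes.

50 minutes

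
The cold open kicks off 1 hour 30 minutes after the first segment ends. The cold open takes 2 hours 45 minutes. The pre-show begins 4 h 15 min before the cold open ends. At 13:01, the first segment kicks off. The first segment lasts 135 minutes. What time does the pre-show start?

The first segment ends at 13:01 + 135 min = 15:16.
The cold open starts at 15:16 + 90 min = 16:46.
The cold open ends at 16:46 + 165 min = 19:31.
The pre-show starts at 19:31 − 255 min = 15:16.

15:16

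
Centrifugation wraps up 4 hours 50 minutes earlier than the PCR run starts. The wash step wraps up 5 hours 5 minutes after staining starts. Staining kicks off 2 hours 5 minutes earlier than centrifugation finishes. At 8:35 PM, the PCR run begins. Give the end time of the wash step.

Centrifugation ends at 8:35 PM − 290 min = 3:45 PM.
Staining starts at 3:45 PM − 125 min = 1:40 PM.
The wash step ends at 1:40 PM + 305 min = 6:45 PM.

6:45 PM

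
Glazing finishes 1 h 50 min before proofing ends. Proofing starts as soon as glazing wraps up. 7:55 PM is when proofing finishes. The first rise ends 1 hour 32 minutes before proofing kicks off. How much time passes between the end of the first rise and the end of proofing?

Glazing ends at 7:55 PM − 110 min = 6:05 PM.
So proofing starts at 6:05 PM.
The first rise ends at 6:05 PM − 92 min = 4:33 PM.
From 4:33 PM to 7:55 PM is 3 h 22 min.

3 h 22 min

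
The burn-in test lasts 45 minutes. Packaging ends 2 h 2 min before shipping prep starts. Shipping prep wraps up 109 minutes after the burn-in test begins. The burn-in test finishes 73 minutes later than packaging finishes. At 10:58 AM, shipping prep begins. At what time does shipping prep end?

Packaging ends at 10:58 AM − 122 min = 8:56 AM.
The burn-in test ends at 8:56 AM + 73 min = 10:09 AM.
The burn-in test starts at 10:09 AM − 45 min = 9:24 AM.
Shipping prep ends at 9:24 AM + 109 min = 11:13 AM.

11:13 AM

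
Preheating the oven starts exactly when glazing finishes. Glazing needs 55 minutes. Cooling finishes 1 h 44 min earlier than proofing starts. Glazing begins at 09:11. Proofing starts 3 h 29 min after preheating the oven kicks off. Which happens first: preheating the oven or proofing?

Glazing ends at 09:11 + 55 min = 10:06.
So preheating the oven starts at 10:06.
Proofing starts at 10:06 + 209 min = 13:35.
Preheating the oven starts at 10:06 and proofing starts at 13:35, so preheating the oven is first.

preheating the oven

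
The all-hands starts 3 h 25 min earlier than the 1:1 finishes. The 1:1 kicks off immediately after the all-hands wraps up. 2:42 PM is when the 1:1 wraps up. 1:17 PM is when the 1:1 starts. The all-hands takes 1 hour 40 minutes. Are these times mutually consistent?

The all-hands starts at 2:42 PM − 205 min = 11:17 AM.
The all-hands ends at 11:17 AM + 100 min = 12:57 PM.
So the 1:1 starts at 12:57 PM.
But the 1:1 is also said to start at 1:17 PM — a 20-minute conflict.

No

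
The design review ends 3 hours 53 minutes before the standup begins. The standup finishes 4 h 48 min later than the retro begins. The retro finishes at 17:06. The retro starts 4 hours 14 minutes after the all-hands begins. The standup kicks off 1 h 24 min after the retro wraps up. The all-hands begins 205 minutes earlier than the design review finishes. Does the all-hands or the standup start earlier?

the all-hands

The standup starts at 17:06 + 84 min = 18:30.
The design review ends at 18:30 − 233 min = 14:37.
The all-hands starts at 14:37 − 205 min = 11:12.
The all-hands starts at 11:12 and the standup starts at 18:30, so the all-hands is first.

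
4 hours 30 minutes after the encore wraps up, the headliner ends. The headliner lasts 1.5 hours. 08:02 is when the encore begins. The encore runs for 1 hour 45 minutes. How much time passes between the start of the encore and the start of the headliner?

The encore ends at 08:02 + 105 min = 09:47.
The headliner ends at 09:47 + 270 min = 14:17.
The headliner starts at 14:17 − 90 min = 12:47.
From 08:02 to 12:47 is 4 hours 45 minutes.

4 hours 45 minutes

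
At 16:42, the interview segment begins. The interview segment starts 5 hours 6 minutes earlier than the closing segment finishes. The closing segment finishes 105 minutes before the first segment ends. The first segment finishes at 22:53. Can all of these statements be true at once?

The closing segment ends at 22:53 − 105 min = 21:08.
The interview segment starts at 21:08 − 306 min = 16:02.
But the interview segment is also said to start at 16:42 — a 40-minute conflict.

No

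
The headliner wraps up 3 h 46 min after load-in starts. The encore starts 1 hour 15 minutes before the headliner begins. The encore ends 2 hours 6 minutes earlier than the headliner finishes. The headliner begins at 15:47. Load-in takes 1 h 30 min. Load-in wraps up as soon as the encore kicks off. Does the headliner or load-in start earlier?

load-in

The encore starts at 15:47 − 75 min = 14:32.
So load-in ends at 14:32.
Load-in starts at 14:32 − 90 min = 13:02.
The headliner starts at 15:47 and load-in starts at 13:02, so load-in is first.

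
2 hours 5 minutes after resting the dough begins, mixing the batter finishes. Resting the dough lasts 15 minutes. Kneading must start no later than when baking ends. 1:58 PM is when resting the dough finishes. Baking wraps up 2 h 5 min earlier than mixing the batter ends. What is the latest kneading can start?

1:43 PM

Resting the dough starts at 1:58 PM − 15 min = 1:43 PM.
Mixing the batter ends at 1:43 PM + 125 min = 3:48 PM.
Baking ends at 3:48 PM − 125 min = 1:43 PM.
Kneading is bounded by baking, so the latest it can start is 1:43 PM.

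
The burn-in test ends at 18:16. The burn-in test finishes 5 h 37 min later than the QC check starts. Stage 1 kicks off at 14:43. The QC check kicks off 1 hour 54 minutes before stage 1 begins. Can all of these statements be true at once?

No

The QC check starts at 14:43 − 114 min = 12:49.
The burn-in test ends at 12:49 + 337 min = 18:26.
But the burn-in test is also said to end at 18:16 — a 10-minute conflict.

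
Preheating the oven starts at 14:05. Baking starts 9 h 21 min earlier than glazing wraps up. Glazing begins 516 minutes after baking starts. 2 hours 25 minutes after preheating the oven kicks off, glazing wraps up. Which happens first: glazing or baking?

Glazing ends at 14:05 + 145 min = 16:30.
Baking starts at 16:30 − 561 min = 07:09.
Glazing starts at 07:09 + 516 min = 15:45.
Glazing starts at 15:45 and baking starts at 07:09, so baking is first.

baking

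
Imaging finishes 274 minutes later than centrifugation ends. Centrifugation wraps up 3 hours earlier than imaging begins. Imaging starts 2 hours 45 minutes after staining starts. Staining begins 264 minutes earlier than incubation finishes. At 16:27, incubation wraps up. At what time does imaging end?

16:22

Staining starts at 16:27 − 264 min = 12:03.
Imaging starts at 12:03 + 165 min = 14:48.
Centrifugation ends at 14:48 − 180 min = 11:48.
Imaging ends at 11:48 + 274 min = 16:22.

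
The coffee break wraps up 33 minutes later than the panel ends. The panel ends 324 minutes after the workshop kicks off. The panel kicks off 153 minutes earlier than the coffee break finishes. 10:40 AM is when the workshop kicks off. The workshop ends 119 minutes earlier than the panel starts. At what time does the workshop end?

12:05 PM

The panel ends at 10:40 AM + 324 min = 4:04 PM.
The coffee break ends at 4:04 PM + 33 min = 4:37 PM.
The panel starts at 4:37 PM − 153 min = 2:04 PM.
The workshop ends at 2:04 PM − 119 min = 12:05 PM.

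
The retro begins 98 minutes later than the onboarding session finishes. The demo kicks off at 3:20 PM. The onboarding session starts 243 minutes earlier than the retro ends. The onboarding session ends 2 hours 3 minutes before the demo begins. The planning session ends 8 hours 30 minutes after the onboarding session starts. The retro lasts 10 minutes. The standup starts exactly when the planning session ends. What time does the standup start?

The onboarding session ends at 3:20 PM − 123 min = 1:17 PM.
The retro starts at 1:17 PM + 98 min = 2:55 PM.
The retro ends at 2:55 PM + 10 min = 3:05 PM.
The onboarding session starts at 3:05 PM − 243 min = 11:02 AM.
The planning session ends at 11:02 AM + 510 min = 7:32 PM.
So the standup starts at 7:32 PM.

7:32 PM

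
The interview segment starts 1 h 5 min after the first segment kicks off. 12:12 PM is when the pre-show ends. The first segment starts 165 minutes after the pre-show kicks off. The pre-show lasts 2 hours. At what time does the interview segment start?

2:02 PM

The pre-show starts at 12:12 PM − 120 min = 10:12 AM.
The first segment starts at 10:12 AM + 165 min = 12:57 PM.
The interview segment starts at 12:57 PM + 65 min = 2:02 PM.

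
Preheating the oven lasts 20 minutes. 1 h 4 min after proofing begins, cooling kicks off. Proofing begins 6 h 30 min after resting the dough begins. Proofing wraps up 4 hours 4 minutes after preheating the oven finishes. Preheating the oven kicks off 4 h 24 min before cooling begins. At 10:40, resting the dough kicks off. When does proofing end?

18:14

Proofing starts at 10:40 + 390 min = 17:10.
Cooling starts at 17:10 + 64 min = 18:14.
Preheating the oven starts at 18:14 − 264 min = 13:50.
Preheating the oven ends at 13:50 + 20 min = 14:10.
Proofing ends at 14:10 + 244 min = 18:14.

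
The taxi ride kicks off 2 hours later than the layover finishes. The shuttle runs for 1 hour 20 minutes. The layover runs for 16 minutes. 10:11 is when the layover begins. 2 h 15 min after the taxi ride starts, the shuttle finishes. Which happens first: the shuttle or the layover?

the layover

The layover ends at 10:11 + 16 min = 10:27.
The taxi ride starts at 10:27 + 120 min = 12:27.
The shuttle ends at 12:27 + 135 min = 14:42.
The shuttle starts at 14:42 − 80 min = 13:22.
The shuttle starts at 13:22 and the layover starts at 10:11, so the layover is first.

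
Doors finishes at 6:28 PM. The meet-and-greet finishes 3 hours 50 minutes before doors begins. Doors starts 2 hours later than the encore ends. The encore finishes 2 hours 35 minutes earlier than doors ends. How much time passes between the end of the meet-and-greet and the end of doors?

The encore ends at 6:28 PM − 155 min = 3:53 PM.
Doors starts at 3:53 PM + 120 min = 5:53 PM.
The meet-and-greet ends at 5:53 PM − 230 min = 2:03 PM.
From 2:03 PM to 6:28 PM is 265 minutes.

265 minutes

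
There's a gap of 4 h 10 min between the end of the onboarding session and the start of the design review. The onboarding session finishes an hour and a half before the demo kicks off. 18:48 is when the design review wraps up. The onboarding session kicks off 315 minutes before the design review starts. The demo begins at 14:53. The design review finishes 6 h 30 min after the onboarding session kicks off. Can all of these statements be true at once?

The onboarding session ends at 14:53 − 90 min = 13:23.
The design review starts at 13:23 + 250 min = 17:33.
The onboarding session starts at 17:33 − 315 min = 12:18.
The design review ends at 12:18 + 390 min = 18:48.
That matches the stated 18:48, so the schedule is consistent.

Yes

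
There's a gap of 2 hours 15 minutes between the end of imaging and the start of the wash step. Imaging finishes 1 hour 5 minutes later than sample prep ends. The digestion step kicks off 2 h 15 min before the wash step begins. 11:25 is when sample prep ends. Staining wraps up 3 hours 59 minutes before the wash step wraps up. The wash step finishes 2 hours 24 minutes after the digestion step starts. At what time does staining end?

10:55

Imaging ends at 11:25 + 65 min = 12:30.
The wash step starts at 12:30 + 135 min = 14:45.
The digestion step starts at 14:45 − 135 min = 12:30.
The wash step ends at 12:30 + 144 min = 14:54.
Staining ends at 14:54 − 239 min = 10:55.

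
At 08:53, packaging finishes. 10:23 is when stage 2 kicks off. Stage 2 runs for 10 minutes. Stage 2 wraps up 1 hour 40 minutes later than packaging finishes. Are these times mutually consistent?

Yes

Stage 2 ends at 08:53 + 100 min = 10:33.
Stage 2 starts at 10:33 − 10 min = 10:23.
That matches the stated 10:23, so the schedule is consistent.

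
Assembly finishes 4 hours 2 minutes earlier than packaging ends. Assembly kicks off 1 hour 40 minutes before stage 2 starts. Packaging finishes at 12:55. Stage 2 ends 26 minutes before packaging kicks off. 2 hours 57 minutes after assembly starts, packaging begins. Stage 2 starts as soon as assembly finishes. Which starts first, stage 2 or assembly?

Assembly ends at 12:55 − 242 min = 08:53.
So stage 2 starts at 08:53.
Assembly starts at 08:53 − 100 min = 07:13.
Stage 2 starts at 08:53 and assembly starts at 07:13, so assembly is first.

assembly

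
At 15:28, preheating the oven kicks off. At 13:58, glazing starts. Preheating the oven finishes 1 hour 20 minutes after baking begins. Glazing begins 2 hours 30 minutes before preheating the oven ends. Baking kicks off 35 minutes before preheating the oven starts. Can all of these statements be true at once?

Baking starts at 15:28 − 35 min = 14:53.
Preheating the oven ends at 14:53 + 80 min = 16:13.
Glazing starts at 16:13 − 150 min = 13:43.
But glazing is also said to start at 13:58 — a 15-minute conflict.

No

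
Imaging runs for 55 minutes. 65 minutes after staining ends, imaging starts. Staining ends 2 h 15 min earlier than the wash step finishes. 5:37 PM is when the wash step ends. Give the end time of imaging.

Staining ends at 5:37 PM − 135 min = 3:22 PM.
Imaging starts at 3:22 PM + 65 min = 4:27 PM.
Imaging ends at 4:27 PM + 55 min = 5:22 PM.

5:22 PM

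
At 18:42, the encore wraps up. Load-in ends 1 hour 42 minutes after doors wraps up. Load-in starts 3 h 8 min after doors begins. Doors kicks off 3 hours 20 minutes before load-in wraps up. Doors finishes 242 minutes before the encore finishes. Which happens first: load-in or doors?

Doors ends at 18:42 − 242 min = 14:40.
Load-in ends at 14:40 + 102 min = 16:22.
Doors starts at 16:22 − 200 min = 13:02.
Load-in starts at 13:02 + 188 min = 16:10.
Load-in starts at 16:10 and doors starts at 13:02, so doors is first.

doors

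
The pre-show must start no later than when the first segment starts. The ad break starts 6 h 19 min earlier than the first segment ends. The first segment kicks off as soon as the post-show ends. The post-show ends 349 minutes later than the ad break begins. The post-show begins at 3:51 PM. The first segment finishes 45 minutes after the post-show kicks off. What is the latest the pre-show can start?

4:06 PM

The first segment ends at 3:51 PM + 45 min = 4:36 PM.
The ad break starts at 4:36 PM − 379 min = 10:17 AM.
The post-show ends at 10:17 AM + 349 min = 4:06 PM.
So the first segment starts at 4:06 PM.
The pre-show is bounded by the first segment, so the latest it can start is 4:06 PM.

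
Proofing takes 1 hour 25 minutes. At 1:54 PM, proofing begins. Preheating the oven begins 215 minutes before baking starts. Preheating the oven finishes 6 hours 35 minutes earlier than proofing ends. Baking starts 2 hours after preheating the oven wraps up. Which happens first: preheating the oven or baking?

preheating the oven

Proofing ends at 1:54 PM + 85 min = 3:19 PM.
Preheating the oven ends at 3:19 PM − 395 min = 8:44 AM.
Baking starts at 8:44 AM + 120 min = 10:44 AM.
Preheating the oven starts at 10:44 AM − 215 min = 7:09 AM.
Preheating the oven starts at 7:09 AM and baking starts at 10:44 AM, so preheating the oven is first.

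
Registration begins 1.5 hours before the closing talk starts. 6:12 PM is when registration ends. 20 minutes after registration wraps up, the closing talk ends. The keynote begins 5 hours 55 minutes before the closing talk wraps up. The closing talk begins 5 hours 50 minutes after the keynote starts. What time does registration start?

The closing talk ends at 6:12 PM + 20 min = 6:32 PM.
The keynote starts at 6:32 PM − 355 min = 12:37 PM.
The closing talk starts at 12:37 PM + 350 min = 6:27 PM.
Registration starts at 6:27 PM − 90 min = 4:57 PM.

4:57 PM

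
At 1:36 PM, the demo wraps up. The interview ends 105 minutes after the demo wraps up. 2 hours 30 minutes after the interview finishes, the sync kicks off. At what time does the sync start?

5:51 PM

The interview ends at 1:36 PM + 105 min = 3:21 PM.
The sync starts at 3:21 PM + 150 min = 5:51 PM.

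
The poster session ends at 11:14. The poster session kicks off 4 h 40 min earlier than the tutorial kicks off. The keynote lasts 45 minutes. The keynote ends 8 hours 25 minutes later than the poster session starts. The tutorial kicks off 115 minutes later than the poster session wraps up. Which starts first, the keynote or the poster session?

the poster session

The tutorial starts at 11:14 + 115 min = 13:09.
The poster session starts at 13:09 − 280 min = 08:29.
The keynote ends at 08:29 + 505 min = 16:54.
The keynote starts at 16:54 − 45 min = 16:09.
The keynote starts at 16:09 and the poster session starts at 08:29, so the poster session is first.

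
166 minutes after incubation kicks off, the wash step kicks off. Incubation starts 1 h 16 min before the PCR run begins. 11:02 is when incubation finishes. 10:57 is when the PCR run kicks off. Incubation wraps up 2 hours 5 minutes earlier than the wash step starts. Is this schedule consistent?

Incubation starts at 10:57 − 76 min = 09:41.
The wash step starts at 09:41 + 166 min = 12:27.
Incubation ends at 12:27 − 125 min = 10:22.
But incubation is also said to end at 11:02 — a 40-minute conflict.

No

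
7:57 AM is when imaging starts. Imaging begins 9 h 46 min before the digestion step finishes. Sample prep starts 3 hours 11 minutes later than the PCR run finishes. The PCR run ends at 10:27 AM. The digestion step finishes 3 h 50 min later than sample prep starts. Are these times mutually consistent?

No

Sample prep starts at 10:27 AM + 191 min = 1:38 PM.
The digestion step ends at 1:38 PM + 230 min = 5:28 PM.
Imaging starts at 5:28 PM − 586 min = 7:42 AM.
But imaging is also said to start at 7:57 AM — a 15-minute conflict.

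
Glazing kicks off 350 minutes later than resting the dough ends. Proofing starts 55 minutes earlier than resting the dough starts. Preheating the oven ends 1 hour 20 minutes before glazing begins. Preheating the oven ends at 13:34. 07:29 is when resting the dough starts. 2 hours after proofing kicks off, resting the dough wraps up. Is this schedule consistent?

No

Proofing starts at 07:29 − 55 min = 06:34.
Resting the dough ends at 06:34 + 120 min = 08:34.
Glazing starts at 08:34 + 350 min = 14:24.
Preheating the oven ends at 14:24 − 80 min = 13:04.
But preheating the oven is also said to end at 13:34 — a 30-minute conflict.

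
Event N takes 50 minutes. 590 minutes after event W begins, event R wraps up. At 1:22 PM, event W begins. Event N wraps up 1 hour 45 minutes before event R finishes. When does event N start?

8:37 PM

Event R ends at 1:22 PM + 590 min = 11:12 PM.
Event N ends at 11:12 PM − 105 min = 9:27 PM.
Event N starts at 9:27 PM − 50 min = 8:37 PM.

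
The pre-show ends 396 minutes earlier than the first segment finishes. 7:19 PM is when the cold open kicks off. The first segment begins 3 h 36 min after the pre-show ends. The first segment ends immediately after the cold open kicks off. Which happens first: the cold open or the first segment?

the first segment

The first segment ends at 7:19 PM.
The pre-show ends at 7:19 PM − 396 min = 12:43 PM.
The first segment starts at 12:43 PM + 216 min = 4:19 PM.
The cold open starts at 7:19 PM and the first segment starts at 4:19 PM, so the first segment is first.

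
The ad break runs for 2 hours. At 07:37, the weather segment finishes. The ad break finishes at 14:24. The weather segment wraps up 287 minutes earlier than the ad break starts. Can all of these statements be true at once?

The ad break starts at 14:24 − 120 min = 12:24.
The weather segment ends at 12:24 − 287 min = 07:37.
That matches the stated 07:37, so the schedule is consistent.

Yes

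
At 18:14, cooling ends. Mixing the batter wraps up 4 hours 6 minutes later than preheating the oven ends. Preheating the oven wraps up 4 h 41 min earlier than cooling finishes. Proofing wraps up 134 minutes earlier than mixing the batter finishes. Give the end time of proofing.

15:25

Preheating the oven ends at 18:14 − 281 min = 13:33.
Mixing the batter ends at 13:33 + 246 min = 17:39.
Proofing ends at 17:39 − 134 min = 15:25.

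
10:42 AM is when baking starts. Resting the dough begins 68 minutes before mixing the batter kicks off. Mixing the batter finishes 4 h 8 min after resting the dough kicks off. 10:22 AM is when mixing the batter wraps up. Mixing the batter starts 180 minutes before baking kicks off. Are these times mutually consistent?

No

Mixing the batter starts at 10:42 AM − 180 min = 7:42 AM.
Resting the dough starts at 7:42 AM − 68 min = 6:34 AM.
Mixing the batter ends at 6:34 AM + 248 min = 10:42 AM.
But mixing the batter is also said to end at 10:22 AM — a 20-minute conflict.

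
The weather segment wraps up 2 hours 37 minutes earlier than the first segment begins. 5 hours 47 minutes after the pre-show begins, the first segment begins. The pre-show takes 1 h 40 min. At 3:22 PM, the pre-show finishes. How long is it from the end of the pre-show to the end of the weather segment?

90 minutes

The pre-show starts at 3:22 PM − 100 min = 1:42 PM.
The first segment starts at 1:42 PM + 347 min = 7:29 PM.
The weather segment ends at 7:29 PM − 157 min = 4:52 PM.
From 3:22 PM to 4:52 PM is 90 minutes.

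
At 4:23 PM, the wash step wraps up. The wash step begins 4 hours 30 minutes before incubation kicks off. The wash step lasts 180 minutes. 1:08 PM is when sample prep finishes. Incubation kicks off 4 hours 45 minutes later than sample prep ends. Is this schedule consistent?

Incubation starts at 1:08 PM + 285 min = 5:53 PM.
The wash step starts at 5:53 PM − 270 min = 1:23 PM.
The wash step ends at 1:23 PM + 180 min = 4:23 PM.
That matches the stated 4:23 PM, so the schedule is consistent.

Yes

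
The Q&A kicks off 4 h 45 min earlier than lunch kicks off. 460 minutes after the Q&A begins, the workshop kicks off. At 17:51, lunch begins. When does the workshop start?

20:46

The Q&A starts at 17:51 − 285 min = 13:06.
The workshop starts at 13:06 + 460 min = 20:46.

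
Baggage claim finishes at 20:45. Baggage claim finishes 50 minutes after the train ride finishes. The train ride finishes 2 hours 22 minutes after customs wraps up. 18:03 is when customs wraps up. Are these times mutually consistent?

No

The train ride ends at 18:03 + 142 min = 20:25.
Baggage claim ends at 20:25 + 50 min = 21:15.
But baggage claim is also said to end at 20:45 — a 30-minute conflict.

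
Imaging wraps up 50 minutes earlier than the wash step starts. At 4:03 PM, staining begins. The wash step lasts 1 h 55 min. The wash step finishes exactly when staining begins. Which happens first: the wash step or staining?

The wash step ends at 4:03 PM.
The wash step starts at 4:03 PM − 115 min = 2:08 PM.
The wash step starts at 2:08 PM and staining starts at 4:03 PM, so the wash step is first.

the wash step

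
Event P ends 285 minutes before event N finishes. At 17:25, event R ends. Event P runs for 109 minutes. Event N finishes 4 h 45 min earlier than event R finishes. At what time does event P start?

Event N ends at 17:25 − 285 min = 12:40.
Event P ends at 12:40 − 285 min = 07:55.
Event P starts at 07:55 − 109 min = 06:06.

06:06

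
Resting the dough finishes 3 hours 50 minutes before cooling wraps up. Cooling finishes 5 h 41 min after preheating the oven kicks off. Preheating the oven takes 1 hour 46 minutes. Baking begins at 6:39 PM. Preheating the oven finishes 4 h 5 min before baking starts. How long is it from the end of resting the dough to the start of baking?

Preheating the oven ends at 6:39 PM − 245 min = 2:34 PM.
Preheating the oven starts at 2:34 PM − 106 min = 12:48 PM.
Cooling ends at 12:48 PM + 341 min = 6:29 PM.
Resting the dough ends at 6:29 PM − 230 min = 2:39 PM.
From 2:39 PM to 6:39 PM is 240 minutes.

240 minutes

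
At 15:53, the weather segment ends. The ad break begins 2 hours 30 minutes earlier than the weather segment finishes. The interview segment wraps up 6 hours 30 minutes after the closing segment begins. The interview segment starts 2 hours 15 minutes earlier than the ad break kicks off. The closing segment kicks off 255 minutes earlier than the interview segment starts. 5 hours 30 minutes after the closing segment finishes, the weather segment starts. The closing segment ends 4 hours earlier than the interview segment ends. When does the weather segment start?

The ad break starts at 15:53 − 150 min = 13:23.
The interview segment starts at 13:23 − 135 min = 11:08.
The closing segment starts at 11:08 − 255 min = 06:53.
The interview segment ends at 06:53 + 390 min = 13:23.
The closing segment ends at 13:23 − 240 min = 09:23.
The weather segment starts at 09:23 + 330 min = 14:53.

14:53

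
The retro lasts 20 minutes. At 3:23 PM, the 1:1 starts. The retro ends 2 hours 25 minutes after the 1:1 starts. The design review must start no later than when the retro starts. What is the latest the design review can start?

The retro ends at 3:23 PM + 145 min = 5:48 PM.
The retro starts at 5:48 PM − 20 min = 5:28 PM.
The design review is bounded by the retro, so the latest it can start is 5:28 PM.

5:28 PM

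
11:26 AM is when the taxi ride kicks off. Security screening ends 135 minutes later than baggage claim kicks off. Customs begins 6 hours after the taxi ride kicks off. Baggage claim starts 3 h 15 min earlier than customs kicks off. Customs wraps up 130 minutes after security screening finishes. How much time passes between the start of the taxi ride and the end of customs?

430 minutes

Customs starts at 11:26 AM + 360 min = 5:26 PM.
Baggage claim starts at 5:26 PM − 195 min = 2:11 PM.
Security screening ends at 2:11 PM + 135 min = 4:26 PM.
Customs ends at 4:26 PM + 130 min = 6:36 PM.
From 11:26 AM to 6:36 PM is 430 minutes.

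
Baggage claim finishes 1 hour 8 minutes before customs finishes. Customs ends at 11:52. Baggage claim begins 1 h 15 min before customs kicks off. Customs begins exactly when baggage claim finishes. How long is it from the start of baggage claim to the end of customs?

2 hours 23 minutes

Baggage claim ends at 11:52 − 68 min = 10:44.
So customs starts at 10:44.
Baggage claim starts at 10:44 − 75 min = 09:29.
From 09:29 to 11:52 is 2 hours 23 minutes.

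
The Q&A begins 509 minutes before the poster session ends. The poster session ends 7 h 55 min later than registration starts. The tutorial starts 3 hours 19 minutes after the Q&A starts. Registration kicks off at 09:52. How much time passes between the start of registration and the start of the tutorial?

The poster session ends at 09:52 + 475 min = 17:47.
The Q&A starts at 17:47 − 509 min = 09:18.
The tutorial starts at 09:18 + 199 min = 12:37.
From 09:52 to 12:37 is 2 h 45 min.

2 h 45 min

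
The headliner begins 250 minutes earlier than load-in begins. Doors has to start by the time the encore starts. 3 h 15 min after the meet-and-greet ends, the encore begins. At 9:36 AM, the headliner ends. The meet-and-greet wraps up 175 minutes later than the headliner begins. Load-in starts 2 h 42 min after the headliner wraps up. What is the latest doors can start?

Load-in starts at 9:36 AM + 162 min = 12:18 PM.
The headliner starts at 12:18 PM − 250 min = 8:08 AM.
The meet-and-greet ends at 8:08 AM + 175 min = 11:03 AM.
The encore starts at 11:03 AM + 195 min = 2:18 PM.
Doors is bounded by the encore, so the latest it can start is 2:18 PM.

2:18 PM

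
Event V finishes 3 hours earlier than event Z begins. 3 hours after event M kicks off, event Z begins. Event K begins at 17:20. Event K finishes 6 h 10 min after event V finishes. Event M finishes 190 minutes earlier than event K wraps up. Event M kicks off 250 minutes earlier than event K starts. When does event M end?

Event M starts at 17:20 − 250 min = 13:10.
Event Z starts at 13:10 + 180 min = 16:10.
Event V ends at 16:10 − 180 min = 13:10.
Event K ends at 13:10 + 370 min = 19:20.
Event M ends at 19:20 − 190 min = 16:10.

16:10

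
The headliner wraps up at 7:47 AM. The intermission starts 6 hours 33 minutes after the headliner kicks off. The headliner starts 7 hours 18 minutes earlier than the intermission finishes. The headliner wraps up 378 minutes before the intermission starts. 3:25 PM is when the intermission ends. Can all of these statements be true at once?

No

The headliner starts at 3:25 PM − 438 min = 8:07 AM.
The intermission starts at 8:07 AM + 393 min = 2:40 PM.
The headliner ends at 2:40 PM − 378 min = 8:22 AM.
But the headliner is also said to end at 7:47 AM — a 35-minute conflict.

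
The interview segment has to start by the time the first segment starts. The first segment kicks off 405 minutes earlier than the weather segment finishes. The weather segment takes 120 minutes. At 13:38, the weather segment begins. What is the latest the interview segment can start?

The weather segment ends at 13:38 + 120 min = 15:38.
The first segment starts at 15:38 − 405 min = 08:53.
The interview segment is bounded by the first segment, so the latest it can start is 08:53.

08:53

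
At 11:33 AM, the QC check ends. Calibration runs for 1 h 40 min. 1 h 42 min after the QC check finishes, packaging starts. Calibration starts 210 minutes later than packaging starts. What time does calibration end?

6:25 PM

Packaging starts at 11:33 AM + 102 min = 1:15 PM.
Calibration starts at 1:15 PM + 210 min = 4:45 PM.
Calibration ends at 4:45 PM + 100 min = 6:25 PM.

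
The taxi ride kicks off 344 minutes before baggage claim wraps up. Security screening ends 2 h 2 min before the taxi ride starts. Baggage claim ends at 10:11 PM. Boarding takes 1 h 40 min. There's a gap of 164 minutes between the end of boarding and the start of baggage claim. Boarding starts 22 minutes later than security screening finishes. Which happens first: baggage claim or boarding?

The taxi ride starts at 10:11 PM − 344 min = 4:27 PM.
Security screening ends at 4:27 PM − 122 min = 2:25 PM.
Boarding starts at 2:25 PM + 22 min = 2:47 PM.
Boarding ends at 2:47 PM + 100 min = 4:27 PM.
Baggage claim starts at 4:27 PM + 164 min = 7:11 PM.
Baggage claim starts at 7:11 PM and boarding starts at 2:47 PM, so boarding is first.

boarding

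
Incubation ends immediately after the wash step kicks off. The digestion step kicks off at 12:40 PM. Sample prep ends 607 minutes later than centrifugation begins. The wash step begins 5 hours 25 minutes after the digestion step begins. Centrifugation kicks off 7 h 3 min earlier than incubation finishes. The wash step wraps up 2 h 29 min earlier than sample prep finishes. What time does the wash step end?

6:40 PM

The wash step starts at 12:40 PM + 325 min = 6:05 PM.
So incubation ends at 6:05 PM.
Centrifugation starts at 6:05 PM − 423 min = 11:02 AM.
Sample prep ends at 11:02 AM + 607 min = 9:09 PM.
The wash step ends at 9:09 PM − 149 min = 6:40 PM.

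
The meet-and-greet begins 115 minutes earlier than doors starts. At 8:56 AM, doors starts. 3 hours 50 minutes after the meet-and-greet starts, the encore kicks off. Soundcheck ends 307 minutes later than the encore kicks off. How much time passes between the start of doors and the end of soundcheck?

The meet-and-greet starts at 8:56 AM − 115 min = 7:01 AM.
The encore starts at 7:01 AM + 230 min = 10:51 AM.
Soundcheck ends at 10:51 AM + 307 min = 3:58 PM.
From 8:56 AM to 3:58 PM is 422 minutes.

422 minutes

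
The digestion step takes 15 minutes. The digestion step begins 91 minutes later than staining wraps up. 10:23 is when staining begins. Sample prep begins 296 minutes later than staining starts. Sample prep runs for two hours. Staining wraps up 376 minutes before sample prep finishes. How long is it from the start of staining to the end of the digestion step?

2 h 26 min

Sample prep starts at 10:23 + 296 min = 15:19.
Sample prep ends at 15:19 + 120 min = 17:19.
Staining ends at 17:19 − 376 min = 11:03.
The digestion step starts at 11:03 + 91 min = 12:34.
The digestion step ends at 12:34 + 15 min = 12:49.
From 10:23 to 12:49 is 2 h 26 min.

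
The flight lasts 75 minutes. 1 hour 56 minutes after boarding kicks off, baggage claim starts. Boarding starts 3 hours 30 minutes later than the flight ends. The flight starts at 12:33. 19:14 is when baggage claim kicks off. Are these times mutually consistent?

Yes

The flight ends at 12:33 + 75 min = 13:48.
Boarding starts at 13:48 + 210 min = 17:18.
Baggage claim starts at 17:18 + 116 min = 19:14.
That matches the stated 19:14, so the schedule is consistent.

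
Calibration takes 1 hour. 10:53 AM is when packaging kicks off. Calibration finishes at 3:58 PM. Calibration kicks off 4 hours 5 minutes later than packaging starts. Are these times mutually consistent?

Yes

Calibration starts at 10:53 AM + 245 min = 2:58 PM.
Calibration ends at 2:58 PM + 60 min = 3:58 PM.
That matches the stated 3:58 PM, so the schedule is consistent.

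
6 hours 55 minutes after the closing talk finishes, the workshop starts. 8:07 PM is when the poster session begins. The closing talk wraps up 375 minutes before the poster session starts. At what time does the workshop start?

8:47 PM

The closing talk ends at 8:07 PM − 375 min = 1:52 PM.
The workshop starts at 1:52 PM + 415 min = 8:47 PM.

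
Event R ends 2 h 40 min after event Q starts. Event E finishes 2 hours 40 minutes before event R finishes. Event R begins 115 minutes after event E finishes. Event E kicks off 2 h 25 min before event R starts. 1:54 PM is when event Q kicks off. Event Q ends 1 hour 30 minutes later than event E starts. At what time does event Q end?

2:54 PM

Event R ends at 1:54 PM + 160 min = 4:34 PM.
Event E ends at 4:34 PM − 160 min = 1:54 PM.
Event R starts at 1:54 PM + 115 min = 3:49 PM.
Event E starts at 3:49 PM − 145 min = 1:24 PM.
Event Q ends at 1:24 PM + 90 min = 2:54 PM.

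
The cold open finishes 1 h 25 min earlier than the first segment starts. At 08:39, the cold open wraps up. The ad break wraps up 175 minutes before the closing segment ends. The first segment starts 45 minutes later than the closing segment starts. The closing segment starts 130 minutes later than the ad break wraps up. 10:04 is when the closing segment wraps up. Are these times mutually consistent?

The ad break ends at 10:04 − 175 min = 07:09.
The closing segment starts at 07:09 + 130 min = 09:19.
The first segment starts at 09:19 + 45 min = 10:04.
The cold open ends at 10:04 − 85 min = 08:39.
That matches the stated 08:39, so the schedule is consistent.

Yes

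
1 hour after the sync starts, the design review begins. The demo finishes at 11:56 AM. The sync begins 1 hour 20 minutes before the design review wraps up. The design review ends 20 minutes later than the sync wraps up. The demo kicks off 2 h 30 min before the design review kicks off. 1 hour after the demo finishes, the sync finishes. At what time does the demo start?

10:26 AM

The sync ends at 11:56 AM + 60 min = 12:56 PM.
The design review ends at 12:56 PM + 20 min = 1:16 PM.
The sync starts at 1:16 PM − 80 min = 11:56 AM.
The design review starts at 11:56 AM + 60 min = 12:56 PM.
The demo starts at 12:56 PM − 150 min = 10:26 AM.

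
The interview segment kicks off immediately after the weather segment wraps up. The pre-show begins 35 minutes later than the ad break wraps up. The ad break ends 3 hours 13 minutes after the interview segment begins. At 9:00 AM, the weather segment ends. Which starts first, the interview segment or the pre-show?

the interview segment

The interview segment starts at 9:00 AM.
The ad break ends at 9:00 AM + 193 min = 12:13 PM.
The pre-show starts at 12:13 PM + 35 min = 12:48 PM.
The interview segment starts at 9:00 AM and the pre-show starts at 12:48 PM, so the interview segment is first.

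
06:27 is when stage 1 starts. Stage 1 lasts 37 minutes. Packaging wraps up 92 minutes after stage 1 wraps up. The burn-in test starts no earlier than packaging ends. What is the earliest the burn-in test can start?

Stage 1 ends at 06:27 + 37 min = 07:04.
Packaging ends at 07:04 + 92 min = 08:36.
The burn-in test is bounded by packaging, so the earliest it can start is 08:36.

08:36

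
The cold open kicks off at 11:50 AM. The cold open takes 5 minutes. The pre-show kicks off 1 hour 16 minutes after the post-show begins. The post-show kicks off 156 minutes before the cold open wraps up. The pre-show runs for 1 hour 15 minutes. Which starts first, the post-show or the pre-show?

The cold open ends at 11:50 AM + 5 min = 11:55 AM.
The post-show starts at 11:55 AM − 156 min = 9:19 AM.
The pre-show starts at 9:19 AM + 76 min = 10:35 AM.
The post-show starts at 9:19 AM and the pre-show starts at 10:35 AM, so the post-show is first.

the post-show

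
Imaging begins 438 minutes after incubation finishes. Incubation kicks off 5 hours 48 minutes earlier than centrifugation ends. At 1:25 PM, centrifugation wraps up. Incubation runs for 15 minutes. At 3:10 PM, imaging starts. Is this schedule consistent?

Incubation starts at 1:25 PM − 348 min = 7:37 AM.
Incubation ends at 7:37 AM + 15 min = 7:52 AM.
Imaging starts at 7:52 AM + 438 min = 3:10 PM.
That matches the stated 3:10 PM, so the schedule is consistent.

Yes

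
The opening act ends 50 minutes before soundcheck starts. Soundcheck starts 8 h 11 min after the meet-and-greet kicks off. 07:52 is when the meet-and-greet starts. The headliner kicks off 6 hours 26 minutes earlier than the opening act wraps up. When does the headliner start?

08:47

Soundcheck starts at 07:52 + 491 min = 16:03.
The opening act ends at 16:03 − 50 min = 15:13.
The headliner starts at 15:13 − 386 min = 08:47.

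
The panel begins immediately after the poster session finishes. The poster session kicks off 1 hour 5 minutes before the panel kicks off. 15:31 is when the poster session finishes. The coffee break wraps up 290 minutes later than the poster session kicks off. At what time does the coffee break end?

The panel starts at 15:31.
The poster session starts at 15:31 − 65 min = 14:26.
The coffee break ends at 14:26 + 290 min = 19:16.

19:16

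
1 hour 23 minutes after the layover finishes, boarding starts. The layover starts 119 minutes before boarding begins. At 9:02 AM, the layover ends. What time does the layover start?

Boarding starts at 9:02 AM + 83 min = 10:25 AM.
The layover starts at 10:25 AM − 119 min = 8:26 AM.

8:26 AM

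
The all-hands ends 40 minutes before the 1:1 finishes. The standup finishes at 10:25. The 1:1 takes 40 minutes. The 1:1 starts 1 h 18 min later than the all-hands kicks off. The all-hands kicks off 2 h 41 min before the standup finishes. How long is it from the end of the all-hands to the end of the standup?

83 minutes

The all-hands starts at 10:25 − 161 min = 07:44.
The 1:1 starts at 07:44 + 78 min = 09:02.
The 1:1 ends at 09:02 + 40 min = 09:42.
The all-hands ends at 09:42 − 40 min = 09:02.
From 09:02 to 10:25 is 83 minutes.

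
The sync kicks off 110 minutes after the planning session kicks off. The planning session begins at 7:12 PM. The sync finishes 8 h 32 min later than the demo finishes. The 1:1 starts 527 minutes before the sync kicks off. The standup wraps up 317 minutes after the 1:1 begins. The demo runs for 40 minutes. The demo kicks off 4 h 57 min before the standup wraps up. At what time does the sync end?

9:47 PM

The sync starts at 7:12 PM + 110 min = 9:02 PM.
The 1:1 starts at 9:02 PM − 527 min = 12:15 PM.
The standup ends at 12:15 PM + 317 min = 5:32 PM.
The demo starts at 5:32 PM − 297 min = 12:35 PM.
The demo ends at 12:35 PM + 40 min = 1:15 PM.
The sync ends at 1:15 PM + 512 min = 9:47 PM.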